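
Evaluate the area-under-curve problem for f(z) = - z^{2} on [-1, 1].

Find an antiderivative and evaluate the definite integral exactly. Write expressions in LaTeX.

Whatever form F(z) takes, F'(z) = f(z) is non-negotiable.
F(z) = - \frac{z^{3}}{3} is an antiderivative of f.
Check: d/dz[- \frac{z^{3}}{3}] = - z^{2} = f(z).
F(1) = - \frac{1}{3}; F(-1) = \frac{1}{3}.
Integral = F(1) - F(-1) = - \frac{2}{3}.

Antiderivative: F(z) = - \frac{z^{3}}{3}; value = - \frac{2}{3}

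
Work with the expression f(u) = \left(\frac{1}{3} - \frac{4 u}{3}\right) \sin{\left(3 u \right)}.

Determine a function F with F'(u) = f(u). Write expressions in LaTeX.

An antiderivative is F(u) = \frac{4 u \cos{\left(3 u \right)}}{9} - \frac{4 \sin{\left(3 u \right)}}{27} - \frac{\cos{\left(3 u \right)}}{9}.

A first test for any F(u): its u-derivative must equal f(u) identically.
Check: d/du[\frac{4 u \cos{\left(3 u \right)}}{9} - \frac{4 \sin{\left(3 u \right)}}{27} - \frac{\cos{\left(3 u \right)}}{9}] = - \frac{4 u \sin{\left(3 u \right)}}{3} + \frac{\sin{\left(3 u \right)}}{3}, which equals f(u).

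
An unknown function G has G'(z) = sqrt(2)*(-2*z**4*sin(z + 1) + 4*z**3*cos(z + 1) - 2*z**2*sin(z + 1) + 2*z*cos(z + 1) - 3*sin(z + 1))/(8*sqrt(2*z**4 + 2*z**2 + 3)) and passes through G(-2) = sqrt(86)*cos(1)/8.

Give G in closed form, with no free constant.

Recognize the product-rule pattern: G'(z) = u'v + uv' with u = sqrt(z**4 + z**2 + 3/2)/4, v = cos(z + 1), so integration by parts undoes it.
A general antiderivative is sqrt(z**4 + z**2 + 3/2)*cos(z + 1)/4 + C.
The condition gives C = sqrt(86)*cos(1)/8 - (sqrt(86)*cos(1)/8) = 0.
So G(z) = sqrt(2)*sqrt(2*z**4 + 2*z**2 + 3)*cos(z + 1)/8.
Check: d/dz[sqrt(2)*sqrt(2*z**4 + 2*z**2 + 3)*cos(z + 1)/8] = (-2*sqrt(2)*z**4*sin(z + 1) + 4*sqrt(2)*z**3*cos(z + 1) - 2*sqrt(2)*z**2*sin(z + 1) + 2*sqrt(2)*z*cos(z + 1) - 3*sqrt(2)*sin(z + 1))/(8*sqrt(2*z**4 + 2*z**2 + 3)), which equals G'(z).

G(z) = sqrt(2)*sqrt(2*z**4 + 2*z**2 + 3)*cos(z + 1)/8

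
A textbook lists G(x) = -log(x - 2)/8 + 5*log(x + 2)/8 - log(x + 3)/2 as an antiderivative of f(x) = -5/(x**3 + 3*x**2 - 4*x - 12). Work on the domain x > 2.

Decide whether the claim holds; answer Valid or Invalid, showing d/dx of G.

d/dx[G] = -5/(2*x**3 + 6*x**2 - 8*x - 24)
d/dx[G] - f(x) = 5/(2*x**3 + 6*x**2 - 8*x - 24) != 0.

Invalid: d/dx[G] - f = 5/(2*x**3 + 6*x**2 - 8*x - 24), which is not 0.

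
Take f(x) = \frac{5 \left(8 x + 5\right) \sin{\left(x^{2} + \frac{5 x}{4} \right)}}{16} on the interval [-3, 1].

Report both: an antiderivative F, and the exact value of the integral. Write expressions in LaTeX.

Antiderivative: F(x) = - \frac{5 \cos{\left(x^{2} + \frac{5 x}{4} \right)}}{4}; value = \frac{5 \cos{\left(\frac{21}{4} \right)}}{4} - \frac{5 \cos{\left(\frac{9}{4} \right)}}{4}

f matches the chain-rule pattern g'(h)*h' with inner function h(x) = x^{2} + \frac{5 x}{4}; substituting u = h(x) collapses the integral.
F(x) = - \frac{5 \cos{\left(x^{2} + \frac{5 x}{4} \right)}}{4} is an antiderivative of f.
Check: d/dx[- \frac{5 \cos{\left(x^{2} + \frac{5 x}{4} \right)}}{4}] = \frac{5 x \sin{\left(x^{2} + \frac{5 x}{4} \right)}}{2} + \frac{25 \sin{\left(x^{2} + \frac{5 x}{4} \right)}}{16}, which equals f(x).
F(1) = - \frac{5 \cos{\left(\frac{9}{4} \right)}}{4}; F(-3) = - \frac{5 \cos{\left(\frac{21}{4} \right)}}{4}.
Integral = F(1) - F(-3) = \frac{5 \cos{\left(\frac{21}{4} \right)}}{4} - \frac{5 \cos{\left(\frac{9}{4} \right)}}{4}.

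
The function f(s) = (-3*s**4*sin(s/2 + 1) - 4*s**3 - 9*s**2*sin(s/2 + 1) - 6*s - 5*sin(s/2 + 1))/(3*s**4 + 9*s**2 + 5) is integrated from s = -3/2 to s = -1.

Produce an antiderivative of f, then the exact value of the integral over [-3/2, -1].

Antiderivative: F(s) = (-log(s**4 + 3*s**2 + 5/3) + 6*cos(s/2 + 1))/3; value = -2*cos(1/4) - log(17/3)/3 + log(647/48)/3 + 2*cos(1/2)

Recover f(s) by differentiating a candidate F(s); any mismatch rules it out.
F(s) = (-log(s**4 + 3*s**2 + 5/3) + 6*cos(s/2 + 1))/3 is an antiderivative of f.
Check: d/ds[(-log(s**4 + 3*s**2 + 5/3) + 6*cos(s/2 + 1))/3] = (-3*s**4*sin(s/2 + 1) - 4*s**3 - 9*s**2*sin(s/2 + 1) - 6*s - 5*sin(s/2 + 1))/(3*s**4 + 9*s**2 + 5) = f(s).
F(-1) = -log(17/3)/3 + 2*cos(1/2); F(-3/2) = -log(647/48)/3 + 2*cos(1/4).
Integral = F(-1) - F(-3/2) = -2*cos(1/4) - log(17/3)/3 + log(647/48)/3 + 2*cos(1/2).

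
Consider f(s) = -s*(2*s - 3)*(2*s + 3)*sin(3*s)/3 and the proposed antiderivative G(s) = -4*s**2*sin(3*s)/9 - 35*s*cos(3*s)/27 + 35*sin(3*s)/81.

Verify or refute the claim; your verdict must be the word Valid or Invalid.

Invalid: d/ds[G] - f = 4*s**3*sin(3*s)/3 - 4*s**2*cos(3*s)/3, which is not 0.

d/ds[G] = -4*s**2*cos(3*s)/3 + 3*s*sin(3*s)
d/ds[G] - f(s) = 4*s**3*sin(3*s)/3 - 4*s**2*cos(3*s)/3 != 0.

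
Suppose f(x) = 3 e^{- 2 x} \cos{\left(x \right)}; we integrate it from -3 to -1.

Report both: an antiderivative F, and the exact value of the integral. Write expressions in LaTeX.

Antiderivative: F(x) = \frac{3 e^{- 2 x} \sin{\left(x \right)}}{5} - \frac{6 e^{- 2 x} \cos{\left(x \right)}}{5}; value = \frac{6 e^{6} \cos{\left(3 \right)}}{5} - \frac{6 e^{2} \cos{\left(1 \right)}}{5} - \frac{3 e^{2} \sin{\left(1 \right)}}{5} + \frac{3 e^{6} \sin{\left(3 \right)}}{5}

For F(x) to be correct the identity F'(x) - f(x) = 0 must hold.
F(x) = \frac{3 e^{- 2 x} \sin{\left(x \right)}}{5} - \frac{6 e^{- 2 x} \cos{\left(x \right)}}{5} is an antiderivative of f.
Check: d/dx[\frac{3 e^{- 2 x} \sin{\left(x \right)}}{5} - \frac{6 e^{- 2 x} \cos{\left(x \right)}}{5}] = 3 e^{- 2 x} \cos{\left(x \right)} = f(x).
F(-1) = - \frac{6 e^{2} \cos{\left(1 \right)}}{5} - \frac{3 e^{2} \sin{\left(1 \right)}}{5}; F(-3) = - \frac{3 e^{6} \sin{\left(3 \right)}}{5} - \frac{6 e^{6} \cos{\left(3 \right)}}{5}.
Integral = F(-1) - F(-3) = \frac{6 e^{6} \cos{\left(3 \right)}}{5} - \frac{6 e^{2} \cos{\left(1 \right)}}{5} - \frac{3 e^{2} \sin{\left(1 \right)}}{5} + \frac{3 e^{6} \sin{\left(3 \right)}}{5}.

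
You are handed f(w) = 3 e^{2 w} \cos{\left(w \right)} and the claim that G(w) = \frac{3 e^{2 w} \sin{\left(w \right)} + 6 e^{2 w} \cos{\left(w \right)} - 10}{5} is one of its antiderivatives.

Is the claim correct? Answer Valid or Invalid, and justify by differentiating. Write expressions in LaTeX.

d/dw[G] = 3 e^{2 w} \cos{\left(w \right)}
This equals f(w) exactly, so the claim holds.

Valid. The derivative of G reproduces f.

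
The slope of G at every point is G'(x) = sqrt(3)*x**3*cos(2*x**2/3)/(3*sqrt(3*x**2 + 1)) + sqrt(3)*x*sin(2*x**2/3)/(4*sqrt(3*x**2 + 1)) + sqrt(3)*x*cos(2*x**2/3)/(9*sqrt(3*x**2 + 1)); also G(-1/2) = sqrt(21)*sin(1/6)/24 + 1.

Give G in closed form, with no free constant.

G(x) = (sqrt(3)*sqrt(3*x**2 + 1)*sin(2*x**2/3) + 12)/12

Recognize the product-rule pattern: G'(x) = u'v + uv' with u = sqrt(x**2 + 1/3)/4, v = sin(2*x**2/3), so integration by parts undoes it.
A general antiderivative is sqrt(x**2 + 1/3)*sin(2*x**2/3)/4 + C.
The condition gives C = sqrt(21)*sin(1/6)/24 + 1 - (sqrt(21)*sin(1/6)/24) = 1.
So G(x) = (sqrt(3)*sqrt(3*x**2 + 1)*sin(2*x**2/3) + 12)/12.
Check: d/dx[(sqrt(3)*sqrt(3*x**2 + 1)*sin(2*x**2/3) + 12)/12] = (12*sqrt(3)*x**3*cos(2*x**2/3) + 9*sqrt(3)*x*sin(2*x**2/3) + 4*sqrt(3)*x*cos(2*x**2/3))/(36*sqrt(3*x**2 + 1)), which equals G'(x).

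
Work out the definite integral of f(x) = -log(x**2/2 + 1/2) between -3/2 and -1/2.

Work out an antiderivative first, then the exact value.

Antiderivative: F(x) = -x*log(x**2/2 + 1/2) + 2*x - 2*atan(x); value = -2*atan(3/2) - 3*log(13/8)/2 + log(5/8)/2 + 2*atan(1/2) + 2

A candidate is checked by its d/dx: the result must match f(x).
F(x) = -x*log(x**2/2 + 1/2) + 2*x - 2*atan(x) is an antiderivative of f.
Check: d/dx[-x*log(x**2/2 + 1/2) + 2*x - 2*atan(x)] = -log(x**2 + 1) + log(2), which equals f(x).
F(-1/2) = -1 + log(5/8)/2 + 2*atan(1/2); F(-3/2) = -3 + 3*log(13/8)/2 + 2*atan(3/2).
Integral = F(-1/2) - F(-3/2) = -2*atan(3/2) - 3*log(13/8)/2 + log(5/8)/2 + 2*atan(1/2) + 2.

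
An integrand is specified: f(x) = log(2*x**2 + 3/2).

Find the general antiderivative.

F(x) = x*log(2*x**2 + 3/2) - 2*x + sqrt(3)*atan(2*sqrt(3)*x/3) + C

Differentiate the proposed F(x) back; it has to land on f(x) exactly.
Check: d/dx[x*log(2*x**2 + 3/2) - 2*x + sqrt(3)*atan(2*sqrt(3)*x/3)] = log(2*x**2 + 3/2) = f(x).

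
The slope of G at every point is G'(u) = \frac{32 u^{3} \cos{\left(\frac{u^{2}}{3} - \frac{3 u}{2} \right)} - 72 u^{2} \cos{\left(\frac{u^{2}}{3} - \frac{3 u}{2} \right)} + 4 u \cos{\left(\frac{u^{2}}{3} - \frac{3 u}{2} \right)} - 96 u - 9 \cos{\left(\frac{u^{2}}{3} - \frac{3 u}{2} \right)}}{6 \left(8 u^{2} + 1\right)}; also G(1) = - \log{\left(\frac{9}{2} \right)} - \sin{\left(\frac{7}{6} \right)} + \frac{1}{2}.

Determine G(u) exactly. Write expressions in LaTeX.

G(u) = - \log{\left(4 u^{2} + \frac{1}{2} \right)} + \sin{\left(\frac{u^{2}}{3} - \frac{3 u}{2} \right)} + \frac{1}{2}

For G(u) to be correct, d/du[G] must agree with the stated G'(u) identically.
A general antiderivative is - \log{\left(4 u^{2} + \frac{1}{2} \right)} + \sin{\left(\frac{u^{2}}{3} - \frac{3 u}{2} \right)} + C.
The condition gives C = - \log{\left(\frac{9}{2} \right)} - \sin{\left(\frac{7}{6} \right)} + \frac{1}{2} - (- \log{\left(\frac{9}{2} \right)} - \sin{\left(\frac{7}{6} \right)}) = \frac{1}{2}.
So G(u) = - \log{\left(4 u^{2} + \frac{1}{2} \right)} + \sin{\left(\frac{u^{2}}{3} - \frac{3 u}{2} \right)} + \frac{1}{2}.
Check: d/du[- \log{\left(4 u^{2} + \frac{1}{2} \right)} + \sin{\left(\frac{u^{2}}{3} - \frac{3 u}{2} \right)} + \frac{1}{2}] = \frac{32 u^{3} \cos{\left(\frac{u^{2}}{3} - \frac{3 u}{2} \right)} - 72 u^{2} \cos{\left(\frac{u^{2}}{3} - \frac{3 u}{2} \right)} + 4 u \cos{\left(\frac{u^{2}}{3} - \frac{3 u}{2} \right)} - 96 u - 9 \cos{\left(\frac{u^{2}}{3} - \frac{3 u}{2} \right)}}{48 u^{2} + 6}, which equals G'(u).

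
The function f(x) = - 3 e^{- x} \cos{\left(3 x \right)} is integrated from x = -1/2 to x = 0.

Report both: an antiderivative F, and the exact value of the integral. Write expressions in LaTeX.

Antiderivative: F(x) = \frac{3 \left(- 3 \sin{\left(3 x \right)} + \cos{\left(3 x \right)}\right) e^{- x}}{10}; value = - \frac{9 e^{\frac{1}{2}} \sin{\left(\frac{3}{2} \right)}}{10} - \frac{3 e^{\frac{1}{2}} \cos{\left(\frac{3}{2} \right)}}{10} + \frac{3}{10}

Since d/dx undoes antidifferentiation here, F'(x) = f(x) is required of F(x).
F(x) = \frac{3 \left(- 3 \sin{\left(3 x \right)} + \cos{\left(3 x \right)}\right) e^{- x}}{10} is an antiderivative of f.
Check: d/dx[\frac{3 \left(- 3 \sin{\left(3 x \right)} + \cos{\left(3 x \right)}\right) e^{- x}}{10}] = - 3 e^{- x} \cos{\left(3 x \right)} = f(x).
F(0) = \frac{3}{10}; F(-1/2) = \frac{3 e^{\frac{1}{2}} \cos{\left(\frac{3}{2} \right)}}{10} + \frac{9 e^{\frac{1}{2}} \sin{\left(\frac{3}{2} \right)}}{10}.
Integral = F(0) - F(-1/2) = - \frac{9 e^{\frac{1}{2}} \sin{\left(\frac{3}{2} \right)}}{10} - \frac{3 e^{\frac{1}{2}} \cos{\left(\frac{3}{2} \right)}}{10} + \frac{3}{10}.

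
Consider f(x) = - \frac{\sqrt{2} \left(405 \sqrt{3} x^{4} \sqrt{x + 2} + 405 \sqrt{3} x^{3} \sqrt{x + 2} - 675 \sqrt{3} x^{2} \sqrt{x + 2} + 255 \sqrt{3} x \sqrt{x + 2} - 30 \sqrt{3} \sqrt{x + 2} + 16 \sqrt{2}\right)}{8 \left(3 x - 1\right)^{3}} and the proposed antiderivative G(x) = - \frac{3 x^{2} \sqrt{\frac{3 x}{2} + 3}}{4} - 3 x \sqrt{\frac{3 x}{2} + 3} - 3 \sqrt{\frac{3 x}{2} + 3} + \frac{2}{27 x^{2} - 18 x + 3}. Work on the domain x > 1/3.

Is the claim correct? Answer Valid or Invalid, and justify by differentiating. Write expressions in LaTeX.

d/dx[G] = \frac{- 405 \sqrt{3} x^{5} - 1215 \sqrt{3} x^{4} - 135 \sqrt{3} x^{3} + 1095 \sqrt{3} x^{2} - 480 \sqrt{3} x - 32 \sqrt{2} \sqrt{x + 2} + 60 \sqrt{3}}{216 \sqrt{2} x^{3} \sqrt{x + 2} - 216 \sqrt{2} x^{2} \sqrt{x + 2} + 72 \sqrt{2} x \sqrt{x + 2} - 8 \sqrt{2} \sqrt{x + 2}}
d/dx[G] - f(x) = \frac{\sqrt{2} \left(15 \sqrt{3} x \sqrt{x + 2} + 30 \sqrt{3} \sqrt{x + 2}\right)}{16} != 0.

Invalid: d/dx[G] - f = \frac{\sqrt{2} \left(15 \sqrt{3} x \sqrt{x + 2} + 30 \sqrt{3} \sqrt{x + 2}\right)}{16}, which is not 0.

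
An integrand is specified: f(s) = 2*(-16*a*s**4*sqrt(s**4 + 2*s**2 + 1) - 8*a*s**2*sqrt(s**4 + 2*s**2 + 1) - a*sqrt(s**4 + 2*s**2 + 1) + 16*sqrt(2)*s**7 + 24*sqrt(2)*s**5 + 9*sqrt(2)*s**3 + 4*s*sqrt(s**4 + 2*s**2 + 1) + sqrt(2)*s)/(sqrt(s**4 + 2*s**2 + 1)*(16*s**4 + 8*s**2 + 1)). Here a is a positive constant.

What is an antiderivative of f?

Check any antiderivative F(s) by computing F'(s) and comparing it with f(s).
Check: d/ds[(-2*a*s*(4*s**2 + 1) + sqrt(2)*(4*s**2 + 1)*sqrt(s**4 + 2*s**2 + 1) - 1)/(4*s**2 + 1)] = (-32*a*s**4*sqrt(s**4 + 2*s**2 + 1) - 16*a*s**2*sqrt(s**4 + 2*s**2 + 1) - 2*a*sqrt(s**4 + 2*s**2 + 1) + 32*sqrt(2)*s**7 + 48*sqrt(2)*s**5 + 18*sqrt(2)*s**3 + 8*s*sqrt(s**4 + 2*s**2 + 1) + 2*sqrt(2)*s)/(16*s**4*sqrt(s**4 + 2*s**2 + 1) + 8*s**2*sqrt(s**4 + 2*s**2 + 1) + sqrt(s**4 + 2*s**2 + 1)), which equals f(s).

An antiderivative is F(s) = (-2*a*s*(4*s**2 + 1) + sqrt(2)*(4*s**2 + 1)*sqrt(s**4 + 2*s**2 + 1) - 1)/(4*s**2 + 1).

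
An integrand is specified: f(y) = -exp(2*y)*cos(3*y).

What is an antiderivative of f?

An antiderivative is F(y) = (-3*sin(3*y) - 2*cos(3*y))*exp(2*y)/13.

Differentiate the proposed F(y) back; it has to land on f(y) exactly.
Check: d/dy[(-3*sin(3*y) - 2*cos(3*y))*exp(2*y)/13] = -exp(2*y)*cos(3*y) = f(y).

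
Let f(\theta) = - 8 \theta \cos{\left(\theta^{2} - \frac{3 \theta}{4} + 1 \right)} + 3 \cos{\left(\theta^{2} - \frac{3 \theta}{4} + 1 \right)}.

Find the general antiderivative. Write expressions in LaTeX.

F(\theta) = - 4 \sin{\left(\theta^{2} - \frac{3 \theta}{4} + 1 \right)} + C

The substitution u = \theta^{2} - \frac{3 \theta}{4} + 1 works: f is exactly (dF/du)*(du/d\theta) for that inner function.
Check: d/d\theta[- 4 \sin{\left(\theta^{2} - \frac{3 \theta}{4} + 1 \right)}] = - 8 \theta \cos{\left(\theta^{2} - \frac{3 \theta}{4} + 1 \right)} + 3 \cos{\left(\theta^{2} - \frac{3 \theta}{4} + 1 \right)} = f(\theta).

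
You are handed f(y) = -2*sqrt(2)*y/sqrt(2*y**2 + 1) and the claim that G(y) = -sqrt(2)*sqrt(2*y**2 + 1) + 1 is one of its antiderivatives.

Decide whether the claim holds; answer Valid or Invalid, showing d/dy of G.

Valid: G'(y) = f(y).

d/dy[G] = -2*sqrt(2)*y/sqrt(2*y**2 + 1)
This equals f(y) exactly, so the claim holds.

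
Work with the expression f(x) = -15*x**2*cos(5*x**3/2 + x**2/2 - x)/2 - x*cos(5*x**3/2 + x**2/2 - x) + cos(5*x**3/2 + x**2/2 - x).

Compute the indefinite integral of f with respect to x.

F(x) = -sin(5*x**3/2 + x**2/2 - x) + C

f matches the chain-rule pattern g'(h)*h' with inner function h(x) = 5*x**3/2 + x**2/2 - x; substituting u = h(x) collapses the integral.
Check: d/dx[-sin(5*x**3/2 + x**2/2 - x)] = -15*x**2*cos(5*x**3/2 + x**2/2 - x)/2 - x*cos(5*x**3/2 + x**2/2 - x) + cos(5*x**3/2 + x**2/2 - x) = f(x).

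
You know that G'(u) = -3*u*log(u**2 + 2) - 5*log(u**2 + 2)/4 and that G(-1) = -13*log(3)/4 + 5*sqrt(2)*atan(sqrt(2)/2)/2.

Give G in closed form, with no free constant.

Integrate term by term and add the pieces.
A general antiderivative is 3*u**2/2 + 5*u/2 + (-3*u**2/2 - 5*u/4)*log(u**2 + 2) - 3*log(u**2 + 2) - 5*sqrt(2)*atan(sqrt(2)*u/2)/2 + C.
The condition gives C = -13*log(3)/4 + 5*sqrt(2)*atan(sqrt(2)/2)/2 - (-13*log(3)/4 - 1 + 5*sqrt(2)*atan(sqrt(2)/2)/2) = 1.
So G(u) = -3*u**2*log(u**2 + 2)/2 + 3*u**2/2 - 5*u*log(u**2 + 2)/4 + 5*u/2 - 3*log(u**2 + 2) - 5*sqrt(2)*atan(sqrt(2)*u/2)/2 + 1.
Check: d/du[-3*u**2*log(u**2 + 2)/2 + 3*u**2/2 - 5*u*log(u**2 + 2)/4 + 5*u/2 - 3*log(u**2 + 2) - 5*sqrt(2)*atan(sqrt(2)*u/2)/2 + 1] = -3*u*log(u**2 + 2) - 5*log(u**2 + 2)/4 = G'(u).

G(u) = -3*u**2*log(u**2 + 2)/2 + 3*u**2/2 - 5*u*log(u**2 + 2)/4 + 5*u/2 - 3*log(u**2 + 2) - 5*sqrt(2)*atan(sqrt(2)*u/2)/2 + 1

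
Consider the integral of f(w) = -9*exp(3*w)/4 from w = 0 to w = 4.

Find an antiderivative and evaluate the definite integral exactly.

Antiderivative: F(w) = -3*exp(3*w)/4; value = 3/4 - 3*exp(12)/4

Check any antiderivative F(w) by computing F'(w) and comparing it with f(w).
F(w) = -3*exp(3*w)/4 is an antiderivative of f.
Check: d/dw[-3*exp(3*w)/4] = -9*exp(3*w)/4 = f(w).
F(4) = -3*exp(12)/4; F(0) = -3/4.
Integral = F(4) - F(0) = 3/4 - 3*exp(12)/4.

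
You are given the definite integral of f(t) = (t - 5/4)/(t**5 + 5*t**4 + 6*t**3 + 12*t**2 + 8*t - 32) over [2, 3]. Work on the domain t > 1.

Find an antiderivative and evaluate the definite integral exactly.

Antiderivative: F(t) = -log(t - 1)/300 + 13*log(t + 2)/192 - 21*log(t + 4)/800 - 61*log(t**2 + 4)/3200 + 27*atan(t/2)/1600; value = -13*log(4)/192 - 21*log(7)/800 - 61*log(13)/3200 - 27*pi/6400 - log(2)/300 + 27*atan(3/2)/1600 + 61*log(8)/3200 + 21*log(6)/800 + 13*log(5)/192

Factor the denominator (4*(t - 1)*(t + 2)*(t + 4)*(t**2 + 4)) and decompose: f = -(61*t - 54)/(1600*(t**2 + 4)) - 21/(800*(t + 4)) + 13/(192*(t + 2)) - 1/(300*(t - 1)); each piece integrates to a log, atan, or power term.
F(t) = -log(t - 1)/300 + 13*log(t + 2)/192 - 21*log(t + 4)/800 - 61*log(t**2 + 4)/3200 + 27*atan(t/2)/1600 is an antiderivative of f.
Check: d/dt[-log(t - 1)/300 + 13*log(t + 2)/192 - 21*log(t + 4)/800 - 61*log(t**2 + 4)/3200 + 27*atan(t/2)/1600] = (4*t - 5)/(4*t**5 + 20*t**4 + 24*t**3 + 48*t**2 + 32*t - 128), which equals f(t).
F(3) = -21*log(7)/800 - 61*log(13)/3200 - log(2)/300 + 27*atan(3/2)/1600 + 13*log(5)/192; F(2) = -21*log(6)/800 - 61*log(8)/3200 + 27*pi/6400 + 13*log(4)/192.
Integral = F(3) - F(2) = -13*log(4)/192 - 21*log(7)/800 - 61*log(13)/3200 - 27*pi/6400 - log(2)/300 + 27*atan(3/2)/1600 + 61*log(8)/3200 + 21*log(6)/800 + 13*log(5)/192.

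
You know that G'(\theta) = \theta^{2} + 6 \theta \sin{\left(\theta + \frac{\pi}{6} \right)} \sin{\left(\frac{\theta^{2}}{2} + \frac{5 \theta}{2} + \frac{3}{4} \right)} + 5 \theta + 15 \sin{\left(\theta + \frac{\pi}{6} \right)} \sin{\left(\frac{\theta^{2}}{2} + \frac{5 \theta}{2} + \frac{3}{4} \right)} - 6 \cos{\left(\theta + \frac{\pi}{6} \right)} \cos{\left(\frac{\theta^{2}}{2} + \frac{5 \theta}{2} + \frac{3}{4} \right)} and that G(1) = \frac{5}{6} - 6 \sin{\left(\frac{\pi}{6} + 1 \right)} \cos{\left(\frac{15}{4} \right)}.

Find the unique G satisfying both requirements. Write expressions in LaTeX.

G(\theta) = \frac{\theta^{3}}{3} + \frac{5 \theta^{2}}{2} - 6 \sin{\left(\theta + \frac{\pi}{6} \right)} \cos{\left(\frac{\theta^{2}}{2} + \frac{5 \theta}{2} + \frac{3}{4} \right)} - 2

The integrand splits into summands that can be handled one at a time.
A general antiderivative is \frac{\theta^{3}}{3} + \frac{5 \theta^{2}}{2} - 6 \sin{\left(\theta + \frac{\pi}{6} \right)} \cos{\left(\frac{\theta^{2}}{2} + \frac{5 \theta}{2} + \frac{3}{4} \right)} - \frac{5}{2} + C.
The condition gives C = \frac{5}{6} - 6 \sin{\left(\frac{\pi}{6} + 1 \right)} \cos{\left(\frac{15}{4} \right)} - (\frac{1}{3} - 6 \sin{\left(\frac{\pi}{6} + 1 \right)} \cos{\left(\frac{15}{4} \right)}) = \frac{1}{2}.
So G(\theta) = \frac{\theta^{3}}{3} + \frac{5 \theta^{2}}{2} - 6 \sin{\left(\theta + \frac{\pi}{6} \right)} \cos{\left(\frac{\theta^{2}}{2} + \frac{5 \theta}{2} + \frac{3}{4} \right)} - 2.
Check: d/d\theta[\frac{\theta^{3}}{3} + \frac{5 \theta^{2}}{2} - 6 \sin{\left(\theta + \frac{\pi}{6} \right)} \cos{\left(\frac{\theta^{2}}{2} + \frac{5 \theta}{2} + \frac{3}{4} \right)} - 2] = \theta^{2} + 6 \theta \sin{\left(\theta + \frac{\pi}{6} \right)} \sin{\left(\frac{\theta^{2}}{2} + \frac{5 \theta}{2} + \frac{3}{4} \right)} + 5 \theta + 15 \sin{\left(\theta + \frac{\pi}{6} \right)} \sin{\left(\frac{\theta^{2}}{2} + \frac{5 \theta}{2} + \frac{3}{4} \right)} - 6 \cos{\left(\theta + \frac{\pi}{6} \right)} \cos{\left(\frac{\theta^{2}}{2} + \frac{5 \theta}{2} + \frac{3}{4} \right)} = G'(\theta).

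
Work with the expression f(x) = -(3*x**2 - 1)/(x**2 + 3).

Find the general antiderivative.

Since d/dx undoes antidifferentiation here, F'(x) = f(x) is required of F(x).
Check: d/dx[-3*x + 10*sqrt(3)*atan(sqrt(3)*x/3)/3] = (1 - 3*x**2)/(x**2 + 3), which equals f(x).

F(x) = -3*x + 10*sqrt(3)*atan(sqrt(3)*x/3)/3 + C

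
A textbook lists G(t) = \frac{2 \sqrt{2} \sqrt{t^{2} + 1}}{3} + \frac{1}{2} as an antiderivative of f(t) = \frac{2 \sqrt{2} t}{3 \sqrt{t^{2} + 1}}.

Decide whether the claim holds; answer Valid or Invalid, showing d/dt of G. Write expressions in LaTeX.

d/dt[G] = \frac{2 \sqrt{2} t}{3 \sqrt{t^{2} + 1}}
This equals f(t) exactly, so the claim holds.

Valid - differentiating G returns exactly f.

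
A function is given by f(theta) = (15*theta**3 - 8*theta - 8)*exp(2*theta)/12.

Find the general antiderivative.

F(theta) = 5*theta**3*exp(2*theta)/8 - 15*theta**2*exp(2*theta)/16 + 29*theta*exp(2*theta)/48 - 61*exp(2*theta)/96 + C

f has the shape u'v + uv' for u = 5*theta**3/8 - 15*theta**2/16 + 29*theta/48 - 61/96 and v = exp(2*theta) — it is the derivative of the product u*v.
Check: d/dtheta[5*theta**3*exp(2*theta)/8 - 15*theta**2*exp(2*theta)/16 + 29*theta*exp(2*theta)/48 - 61*exp(2*theta)/96] = 5*theta**3*exp(2*theta)/4 - 2*theta*exp(2*theta)/3 - 2*exp(2*theta)/3, which equals f(theta).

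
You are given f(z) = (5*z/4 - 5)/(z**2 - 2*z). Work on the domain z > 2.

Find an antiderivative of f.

An antiderivative is F(z) = 5*(2*log(z) - log(z - 2))/4.

Factor the denominator (4*z*(z - 2)) and decompose: f = -5/(4*(z - 2)) + 5/(2*z); each piece integrates to a log, atan, or power term.
Check: d/dz[5*(2*log(z) - log(z - 2))/4] = (5*z - 20)/(4*z**2 - 8*z), which equals f(z).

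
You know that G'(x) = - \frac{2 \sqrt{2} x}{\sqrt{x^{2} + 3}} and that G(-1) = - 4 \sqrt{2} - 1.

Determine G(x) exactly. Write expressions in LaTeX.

G(x) = - 2 \sqrt{2} \sqrt{x^{2} + 3} - 1

G'(x) matches the chain-rule pattern g'(h)*h' with inner function h(x) = 2 x^{2} + 6; substituting u = h(x) collapses the integral.
A general antiderivative is - 2 \sqrt{2 x^{2} + 6} + C.
The condition gives C = - 4 \sqrt{2} - 1 - (- 4 \sqrt{2}) = -1.
So G(x) = - 2 \sqrt{2} \sqrt{x^{2} + 3} - 1.
Check: d/dx[- 2 \sqrt{2} \sqrt{x^{2} + 3} - 1] = - \frac{2 \sqrt{2} x}{\sqrt{x^{2} + 3}} = G'(x).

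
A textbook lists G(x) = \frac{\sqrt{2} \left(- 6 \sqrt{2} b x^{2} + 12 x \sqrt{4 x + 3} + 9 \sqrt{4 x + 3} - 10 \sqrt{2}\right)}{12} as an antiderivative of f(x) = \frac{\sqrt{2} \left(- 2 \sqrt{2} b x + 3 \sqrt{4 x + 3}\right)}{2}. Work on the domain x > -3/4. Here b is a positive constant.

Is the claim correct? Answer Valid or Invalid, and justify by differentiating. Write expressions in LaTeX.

Valid - differentiating G returns exactly f.

d/dx[G] = \frac{- 4 b x \sqrt{4 x + 3} + 12 \sqrt{2} x + 9 \sqrt{2}}{2 \sqrt{4 x + 3}}
This equals f(x) exactly, so the claim holds.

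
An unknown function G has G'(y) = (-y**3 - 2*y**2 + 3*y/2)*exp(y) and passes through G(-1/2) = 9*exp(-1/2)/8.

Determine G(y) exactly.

G'(y) has the shape u'v + uv' for u = -y**3 + y**2 - y/2 + 1/2 and v = exp(y) — it is the derivative of the product u*v.
A general antiderivative is (-2*y**3 + 2*y**2 - y + 1)*exp(y)/2 + C.
The condition gives C = 9*exp(-1/2)/8 - (9*exp(-1/2)/8) = 0.
So G(y) = -y**3*exp(y) + y**2*exp(y) - y*exp(y)/2 + exp(y)/2.
Check: d/dy[-y**3*exp(y) + y**2*exp(y) - y*exp(y)/2 + exp(y)/2] = -y**3*exp(y) - 2*y**2*exp(y) + 3*y*exp(y)/2, which equals G'(y).

G(y) = -y**3*exp(y) + y**2*exp(y) - y*exp(y)/2 + exp(y)/2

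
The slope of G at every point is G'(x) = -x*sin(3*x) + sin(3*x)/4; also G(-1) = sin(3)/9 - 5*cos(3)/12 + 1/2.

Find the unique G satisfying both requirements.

Integrate term by term and add the pieces.
A general antiderivative is x*cos(3*x)/3 - sin(3*x)/9 - cos(3*x)/12 + C.
The condition gives C = sin(3)/9 - 5*cos(3)/12 + 1/2 - (sin(3)/9 - 5*cos(3)/12) = 1/2.
So G(x) = x*cos(3*x)/3 - sin(3*x)/9 - cos(3*x)/12 + 1/2.
Check: d/dx[x*cos(3*x)/3 - sin(3*x)/9 - cos(3*x)/12 + 1/2] = -x*sin(3*x) + sin(3*x)/4 = G'(x).

G(x) = x*cos(3*x)/3 - sin(3*x)/9 - cos(3*x)/12 + 1/2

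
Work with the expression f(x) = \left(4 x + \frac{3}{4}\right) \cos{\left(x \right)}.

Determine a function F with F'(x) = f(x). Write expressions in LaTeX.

An antiderivative is F(x) = \frac{16 x \sin{\left(x \right)} + 3 \sin{\left(x \right)} + 16 \cos{\left(x \right)}}{4}.

Since d/dx undoes antidifferentiation here, F'(x) = f(x) is required of F(x).
Check: d/dx[\frac{16 x \sin{\left(x \right)} + 3 \sin{\left(x \right)} + 16 \cos{\left(x \right)}}{4}] = 4 x \cos{\left(x \right)} + \frac{3 \cos{\left(x \right)}}{4}, which equals f(x).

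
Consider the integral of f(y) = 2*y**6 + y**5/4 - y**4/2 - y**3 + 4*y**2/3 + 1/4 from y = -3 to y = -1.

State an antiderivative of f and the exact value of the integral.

The integrand splits into summands that can be handled one at a time.
F(y) = 2*y**7/7 + y**6/24 - y**5/10 - y**4/4 + 4*y**3/9 + y/4 is an antiderivative of f.
Check: d/dy[2*y**7/7 + y**6/24 - y**5/10 - y**4/4 + 4*y**3/9 + y/4] = 2*y**6 + y**5/4 - y**4/2 - y**3 + 4*y**2/3 + 1/4 = f(y).
F(-1) = -2743/2520; F(-3) = -168891/280.
Integral = F(-1) - F(-3) = 379319/630.

Antiderivative: F(y) = 2*y**7/7 + y**6/24 - y**5/10 - y**4/4 + 4*y**3/9 + y/4; value = 379319/630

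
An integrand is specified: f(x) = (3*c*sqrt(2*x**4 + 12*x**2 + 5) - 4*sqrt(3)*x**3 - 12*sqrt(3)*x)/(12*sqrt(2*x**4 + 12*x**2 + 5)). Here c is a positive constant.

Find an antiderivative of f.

Check any antiderivative F(x) by computing F'(x) and comparing it with f(x).
Check: d/dx[c*x/4 - sqrt(2*x**4/3 + 4*x**2 + 5/3)/4] = (3*c*sqrt(2*x**4 + 12*x**2 + 5) - 4*sqrt(3)*x**3 - 12*sqrt(3)*x)/(12*sqrt(2*x**4 + 12*x**2 + 5)) = f(x).

An antiderivative is F(x) = c*x/4 - sqrt(2*x**4/3 + 4*x**2 + 5/3)/4.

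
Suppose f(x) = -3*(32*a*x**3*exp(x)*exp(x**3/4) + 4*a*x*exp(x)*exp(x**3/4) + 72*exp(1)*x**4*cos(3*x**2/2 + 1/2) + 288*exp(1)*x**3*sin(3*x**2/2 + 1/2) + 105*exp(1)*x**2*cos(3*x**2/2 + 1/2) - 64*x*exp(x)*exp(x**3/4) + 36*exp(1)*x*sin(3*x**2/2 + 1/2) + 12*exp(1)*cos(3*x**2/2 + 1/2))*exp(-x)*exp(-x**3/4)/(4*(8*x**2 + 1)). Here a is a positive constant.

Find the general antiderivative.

F(x) = 3*(-a*x**2 + 6*exp(-x**3/4 - x + 1)*cos(3*x**2/2 + 1/2) + 2*log(4*x**2 + 1/2))/2 + C

For F(x) to be correct the identity F'(x) - f(x) = 0 must hold.
Check: d/dx[3*(-a*x**2 + 6*exp(-x**3/4 - x + 1)*cos(3*x**2/2 + 1/2) + 2*log(4*x**2 + 1/2))/2] = (-96*a*x**3*exp(-1)*exp(x)*exp(x**3/4) - 12*a*x*exp(-1)*exp(x)*exp(x**3/4) - 216*x**4*cos(3*x**2/2 + 1/2) - 864*x**3*sin(3*x**2/2 + 1/2) - 315*x**2*cos(3*x**2/2 + 1/2) + 192*x*exp(-1)*exp(x)*exp(x**3/4) - 108*x*sin(3*x**2/2 + 1/2) - 36*cos(3*x**2/2 + 1/2))/(32*x**2*exp(-1)*exp(x)*exp(x**3/4) + 4*exp(-1)*exp(x)*exp(x**3/4)), which equals f(x).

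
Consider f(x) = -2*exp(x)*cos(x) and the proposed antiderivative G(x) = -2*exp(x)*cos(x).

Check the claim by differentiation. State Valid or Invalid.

d/dx[G] = 2*exp(x)*sin(x) - 2*exp(x)*cos(x)
d/dx[G] - f(x) = 2*exp(x)*sin(x) != 0.

Invalid: d/dx[G] - f = 2*exp(x)*sin(x), which is not 0.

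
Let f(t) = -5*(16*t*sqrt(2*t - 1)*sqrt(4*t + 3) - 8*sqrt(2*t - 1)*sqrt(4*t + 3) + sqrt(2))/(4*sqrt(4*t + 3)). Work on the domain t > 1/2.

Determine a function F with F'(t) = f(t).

An antiderivative is F(t) = -(64*t**2*sqrt(2*t - 1) - 64*t*sqrt(2*t - 1) + 16*sqrt(2*t - 1) + 5*sqrt(2)*sqrt(4*t + 3))/8.

Whatever form F(t) takes, F'(t) = f(t) is non-negotiable.
Check: d/dt[-(64*t**2*sqrt(2*t - 1) - 64*t*sqrt(2*t - 1) + 16*sqrt(2*t - 1) + 5*sqrt(2)*sqrt(4*t + 3))/8] = (-160*t**2*sqrt(4*t + 3) + 160*t*sqrt(4*t + 3) - 5*sqrt(2)*sqrt(2*t - 1) - 40*sqrt(4*t + 3))/(4*sqrt(2*t - 1)*sqrt(4*t + 3)), which equals f(t).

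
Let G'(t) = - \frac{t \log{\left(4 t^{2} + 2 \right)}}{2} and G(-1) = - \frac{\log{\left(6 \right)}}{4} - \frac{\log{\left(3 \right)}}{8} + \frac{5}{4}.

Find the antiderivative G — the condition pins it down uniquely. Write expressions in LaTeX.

G(t) = \frac{- 2 t^{2} \log{\left(4 t^{2} + 2 \right)} + 2 t^{2} - \log{\left(2 t^{2} + 1 \right)} + 8}{8}

Check a candidate G(t) by differentiating: d/dt[G] must match the given G'(t).
A general antiderivative is - \frac{t^{2} \log{\left(4 t^{2} + 2 \right)}}{4} + \frac{t^{2}}{4} - \frac{\log{\left(2 t^{2} + 1 \right)}}{8} + C.
The condition gives C = - \frac{\log{\left(6 \right)}}{4} - \frac{\log{\left(3 \right)}}{8} + \frac{5}{4} - (- \frac{\log{\left(6 \right)}}{4} - \frac{\log{\left(3 \right)}}{8} + \frac{1}{4}) = 1.
So G(t) = \frac{- 2 t^{2} \log{\left(4 t^{2} + 2 \right)} + 2 t^{2} - \log{\left(2 t^{2} + 1 \right)} + 8}{8}.
Check: d/dt[\frac{- 2 t^{2} \log{\left(4 t^{2} + 2 \right)} + 2 t^{2} - \log{\left(2 t^{2} + 1 \right)} + 8}{8}] = - \frac{t \log{\left(2 t^{2} + 1 \right)}}{2} - \frac{t \log{\left(2 \right)}}{2}, which equals G'(t).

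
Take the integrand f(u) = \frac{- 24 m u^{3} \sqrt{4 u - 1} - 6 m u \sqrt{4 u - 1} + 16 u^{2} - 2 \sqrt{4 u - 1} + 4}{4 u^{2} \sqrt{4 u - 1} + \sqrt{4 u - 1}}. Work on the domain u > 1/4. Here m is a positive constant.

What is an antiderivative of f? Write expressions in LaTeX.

An antiderivative is F(u) = - 3 m u^{2} + 2 \sqrt{4 u - 1} - \operatorname{atan}{\left(2 u \right)}.

An antiderivative F(u) passes only if d/du[F] lands on f(u) exactly.
Check: d/du[- 3 m u^{2} + 2 \sqrt{4 u - 1} - \operatorname{atan}{\left(2 u \right)}] = \frac{- 24 m u^{3} \sqrt{4 u - 1} - 6 m u \sqrt{4 u - 1} + 16 u^{2} - 2 \sqrt{4 u - 1} + 4}{4 u^{2} \sqrt{4 u - 1} + \sqrt{4 u - 1}} = f(u).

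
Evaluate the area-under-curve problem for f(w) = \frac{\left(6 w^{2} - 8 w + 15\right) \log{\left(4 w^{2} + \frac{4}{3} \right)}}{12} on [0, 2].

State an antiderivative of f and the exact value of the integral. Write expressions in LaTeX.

Antiderivative: F(w) = - \frac{w^{3}}{9} + \frac{w^{2}}{3} - \frac{43 w}{18} + \left(\frac{w^{3}}{6} - \frac{w^{2}}{3} + \frac{5 w}{4}\right) \log{\left(4 w^{2} + \frac{4}{3} \right)} - \frac{\log{\left(w^{2} + \frac{1}{3} \right)}}{9} + \frac{43 \sqrt{3} \operatorname{atan}{\left(\sqrt{3} w \right)}}{54}; value = - \frac{13}{3} - \frac{\log{\left(\frac{13}{3} \right)}}{9} - \frac{\log{\left(3 \right)}}{9} + \frac{43 \sqrt{3} \operatorname{atan}{\left(2 \sqrt{3} \right)}}{54} + \frac{5 \log{\left(\frac{52}{3} \right)}}{2}

A first test for any F(w): its w-derivative must equal f(w) identically.
F(w) = - \frac{w^{3}}{9} + \frac{w^{2}}{3} - \frac{43 w}{18} + \left(\frac{w^{3}}{6} - \frac{w^{2}}{3} + \frac{5 w}{4}\right) \log{\left(4 w^{2} + \frac{4}{3} \right)} - \frac{\log{\left(w^{2} + \frac{1}{3} \right)}}{9} + \frac{43 \sqrt{3} \operatorname{atan}{\left(\sqrt{3} w \right)}}{54} is an antiderivative of f.
Check: d/dw[- \frac{w^{3}}{9} + \frac{w^{2}}{3} - \frac{43 w}{18} + \left(\frac{w^{3}}{6} - \frac{w^{2}}{3} + \frac{5 w}{4}\right) \log{\left(4 w^{2} + \frac{4}{3} \right)} - \frac{\log{\left(w^{2} + \frac{1}{3} \right)}}{9} + \frac{43 \sqrt{3} \operatorname{atan}{\left(\sqrt{3} w \right)}}{54}] = \frac{w^{2} \log{\left(w^{2} + \frac{1}{3} \right)}}{2} + w^{2} \log{\left(2 \right)} - \frac{2 w \log{\left(w^{2} + \frac{1}{3} \right)}}{3} - \frac{4 w \log{\left(2 \right)}}{3} + \frac{5 \log{\left(w^{2} + \frac{1}{3} \right)}}{4} + \frac{5 \log{\left(2 \right)}}{2}, which equals f(w).
F(2) = - \frac{13}{3} - \frac{\log{\left(\frac{13}{3} \right)}}{9} + \frac{43 \sqrt{3} \operatorname{atan}{\left(2 \sqrt{3} \right)}}{54} + \frac{5 \log{\left(\frac{52}{3} \right)}}{2}; F(0) = \frac{\log{\left(3 \right)}}{9}.
Integral = F(2) - F(0) = - \frac{13}{3} - \frac{\log{\left(\frac{13}{3} \right)}}{9} - \frac{\log{\left(3 \right)}}{9} + \frac{43 \sqrt{3} \operatorname{atan}{\left(2 \sqrt{3} \right)}}{54} + \frac{5 \log{\left(\frac{52}{3} \right)}}{2}.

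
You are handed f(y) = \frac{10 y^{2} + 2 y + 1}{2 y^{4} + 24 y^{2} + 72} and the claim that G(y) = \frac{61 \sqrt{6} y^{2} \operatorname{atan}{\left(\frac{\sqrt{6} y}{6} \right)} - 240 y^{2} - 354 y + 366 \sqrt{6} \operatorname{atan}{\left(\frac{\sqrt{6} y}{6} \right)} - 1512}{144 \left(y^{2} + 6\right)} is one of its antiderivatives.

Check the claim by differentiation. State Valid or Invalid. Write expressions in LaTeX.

Valid. The derivative of G reproduces f.

d/dy[G] = \frac{10 y^{2} + 2 y + 1}{2 y^{4} + 24 y^{2} + 72}
This equals f(y) exactly, so the claim holds.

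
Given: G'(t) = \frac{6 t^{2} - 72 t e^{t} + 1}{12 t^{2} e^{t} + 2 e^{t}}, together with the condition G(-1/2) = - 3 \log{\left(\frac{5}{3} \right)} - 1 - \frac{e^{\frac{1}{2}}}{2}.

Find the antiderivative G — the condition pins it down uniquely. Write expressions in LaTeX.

Whatever form G(t) takes, its d/dt must return the stated G'(t).
A general antiderivative is - 3 \log{\left(4 t^{2} + \frac{2}{3} \right)} - \frac{e^{- t}}{2} + C.
The condition gives C = - 3 \log{\left(\frac{5}{3} \right)} - 1 - \frac{e^{\frac{1}{2}}}{2} - (- 3 \log{\left(\frac{5}{3} \right)} - \frac{e^{\frac{1}{2}}}{2}) = -1.
So G(t) = - \frac{\left(6 e^{t} \log{\left(4 t^{2} + \frac{2}{3} \right)} + 2 e^{t} + 1\right) e^{- t}}{2}.
Check: d/dt[- \frac{\left(6 e^{t} \log{\left(4 t^{2} + \frac{2}{3} \right)} + 2 e^{t} + 1\right) e^{- t}}{2}] = \frac{6 t^{2} - 72 t e^{t} + 1}{12 t^{2} e^{t} + 2 e^{t}} = G'(t).

G(t) = - \frac{\left(6 e^{t} \log{\left(4 t^{2} + \frac{2}{3} \right)} + 2 e^{t} + 1\right) e^{- t}}{2}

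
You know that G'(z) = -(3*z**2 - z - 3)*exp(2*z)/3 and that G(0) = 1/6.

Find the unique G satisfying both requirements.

G'(z) has the shape u'v + uv' for u = -z**2/2 + 2*z/3 + 1/6 and v = exp(2*z) — it is the derivative of the product u*v.
A general antiderivative is (-3*z**2 + 4*z + 1)*exp(2*z)/6 + C.
The condition gives C = 1/6 - (1/6) = 0.
So G(z) = -z**2*exp(2*z)/2 + 2*z*exp(2*z)/3 + exp(2*z)/6.
Check: d/dz[-z**2*exp(2*z)/2 + 2*z*exp(2*z)/3 + exp(2*z)/6] = -z**2*exp(2*z) + z*exp(2*z)/3 + exp(2*z), which equals G'(z).

G(z) = -z**2*exp(2*z)/2 + 2*z*exp(2*z)/3 + exp(2*z)/6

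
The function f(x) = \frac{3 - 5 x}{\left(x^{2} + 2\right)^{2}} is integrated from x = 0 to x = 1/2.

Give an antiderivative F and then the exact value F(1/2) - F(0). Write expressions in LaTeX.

Check any antiderivative F(x) by computing F'(x) and comparing it with f(x).
F(x) = - \frac{- 3 x - 10}{4 x^{2} + 8} + \frac{3 \sqrt{2} \operatorname{atan}{\left(\frac{\sqrt{2} x}{2} \right)}}{8} is an antiderivative of f.
Check: d/dx[- \frac{- 3 x - 10}{4 x^{2} + 8} + \frac{3 \sqrt{2} \operatorname{atan}{\left(\frac{\sqrt{2} x}{2} \right)}}{8}] = \frac{3 - 5 x}{x^{4} + 4 x^{2} + 4}, which equals f(x).
F(1/2) = \frac{3 \sqrt{2} \operatorname{atan}{\left(\frac{\sqrt{2}}{4} \right)}}{8} + \frac{23}{18}; F(0) = \frac{5}{4}.
Integral = F(1/2) - F(0) = \frac{1}{36} + \frac{3 \sqrt{2} \operatorname{atan}{\left(\frac{\sqrt{2}}{4} \right)}}{8}.

Antiderivative: F(x) = - \frac{- 3 x - 10}{4 x^{2} + 8} + \frac{3 \sqrt{2} \operatorname{atan}{\left(\frac{\sqrt{2} x}{2} \right)}}{8}; value = \frac{1}{36} + \frac{3 \sqrt{2} \operatorname{atan}{\left(\frac{\sqrt{2}}{4} \right)}}{8}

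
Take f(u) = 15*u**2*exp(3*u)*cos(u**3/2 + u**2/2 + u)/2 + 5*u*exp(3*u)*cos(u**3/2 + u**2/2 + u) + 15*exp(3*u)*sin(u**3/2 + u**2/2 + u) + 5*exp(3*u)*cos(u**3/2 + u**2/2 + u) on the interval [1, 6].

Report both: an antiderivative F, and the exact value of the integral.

f has the shape v'r + vr' for v = 5*exp(3*u) and r = sin(u**3/2 + u**2/2 + u) — it is the derivative of the product v*r.
F(u) = 5*exp(3*u)*sin(u**3/2 + u**2/2 + u) is an antiderivative of f.
Check: d/du[5*exp(3*u)*sin(u**3/2 + u**2/2 + u)] = 15*u**2*exp(3*u)*cos(u**3/2 + u**2/2 + u)/2 + 5*u*exp(3*u)*cos(u**3/2 + u**2/2 + u) + 15*exp(3*u)*sin(u**3/2 + u**2/2 + u) + 5*exp(3*u)*cos(u**3/2 + u**2/2 + u) = f(u).
F(6) = 5*exp(18)*sin(132); F(1) = 5*exp(3)*sin(2).
Integral = F(6) - F(1) = -5*exp(3)*sin(2) + 5*exp(18)*sin(132).

Antiderivative: F(u) = 5*exp(3*u)*sin(u**3/2 + u**2/2 + u); value = -5*exp(3)*sin(2) + 5*exp(18)*sin(132)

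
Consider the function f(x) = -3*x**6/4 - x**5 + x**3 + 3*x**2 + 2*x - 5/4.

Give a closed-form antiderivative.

An antiderivative is F(x) = -3*x**7/28 - x**6/6 + x**4/4 + x**3 + x**2 - 5*x/4.

Integrate term by term and add the pieces.
Check: d/dx[-3*x**7/28 - x**6/6 + x**4/4 + x**3 + x**2 - 5*x/4] = -3*x**6/4 - x**5 + x**3 + 3*x**2 + 2*x - 5/4 = f(x).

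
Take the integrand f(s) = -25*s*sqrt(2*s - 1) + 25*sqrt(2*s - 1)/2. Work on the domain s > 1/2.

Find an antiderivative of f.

An antiderivative is F(s) = -5*(2*s - 1)**(5/2)/2.

Integrate term by term and add the pieces.
Check: d/ds[-5*(2*s - 1)**(5/2)/2] = -25*s*sqrt(2*s - 1) + 25*sqrt(2*s - 1)/2 = f(s).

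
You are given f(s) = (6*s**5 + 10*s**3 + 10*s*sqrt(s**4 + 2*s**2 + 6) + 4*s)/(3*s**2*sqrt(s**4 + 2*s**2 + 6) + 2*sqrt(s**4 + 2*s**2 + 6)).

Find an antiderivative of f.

An antiderivative is F(s) = (3*sqrt(s**4 + 2*s**2 + 6) + 5*log(s**2/2 + 1/3))/3.

Recover f(s) by differentiating a candidate F(s); any mismatch rules it out.
Check: d/ds[(3*sqrt(s**4 + 2*s**2 + 6) + 5*log(s**2/2 + 1/3))/3] = (6*s**5 + 10*s**3 + 10*s*sqrt(s**4 + 2*s**2 + 6) + 4*s)/(3*s**2*sqrt(s**4 + 2*s**2 + 6) + 2*sqrt(s**4 + 2*s**2 + 6)) = f(s).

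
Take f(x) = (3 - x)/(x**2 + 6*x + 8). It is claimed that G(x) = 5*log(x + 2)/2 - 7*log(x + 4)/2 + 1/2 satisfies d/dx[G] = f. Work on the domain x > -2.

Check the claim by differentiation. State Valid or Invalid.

Valid - differentiating G returns exactly f.

d/dx[G] = (3 - x)/(x**2 + 6*x + 8)
This equals f(x) exactly, so the claim holds.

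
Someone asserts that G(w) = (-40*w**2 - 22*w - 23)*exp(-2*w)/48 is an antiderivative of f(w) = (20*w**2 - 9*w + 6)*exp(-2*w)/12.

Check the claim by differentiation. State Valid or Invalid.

d/dw[G] = (20*w**2 - 9*w + 6)*exp(-2*w)/12
This equals f(w) exactly, so the claim holds.

Valid: G'(w) = f(w).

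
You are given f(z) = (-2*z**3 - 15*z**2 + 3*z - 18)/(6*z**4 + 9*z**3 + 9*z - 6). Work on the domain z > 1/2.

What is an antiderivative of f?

Factor the denominator (3*(z + 2)*(2*z - 1)*(z**2 + 1)) and decompose: f = -(11*z - 27)/(75*(z**2 + 1)) - 164/(75*(2*z - 1)) + 68/(75*(z + 2)); each piece integrates to a log, atan, or power term.
Check: d/dz[-82*log(z - 1/2)/75 + 68*log(z + 2)/75 - 11*log(z**2 + 1)/150 + 9*atan(z)/25] = (-2*z**3 - 15*z**2 + 3*z - 18)/(6*z**4 + 9*z**3 + 9*z - 6) = f(z).

An antiderivative is F(z) = -82*log(z - 1/2)/75 + 68*log(z + 2)/75 - 11*log(z**2 + 1)/150 + 9*atan(z)/25.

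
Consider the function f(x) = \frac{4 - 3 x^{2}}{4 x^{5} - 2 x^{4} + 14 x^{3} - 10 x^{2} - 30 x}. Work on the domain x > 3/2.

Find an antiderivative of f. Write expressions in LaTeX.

An antiderivative is F(x) = \frac{- 464 \log{\left(x \right)} - 88 \log{\left(x - \frac{3}{2} \right)} + 58 \log{\left(x + 1 \right)} + 247 \log{\left(x^{2} + 5 \right)} + 38 \sqrt{5} \operatorname{atan}{\left(\frac{\sqrt{5} x}{5} \right)}}{3480}.

Factor the denominator (2 x \left(x + 1\right) \left(2 x - 3\right) \left(x^{2} + 5\right)) and decompose: f = \frac{19 \left(13 x + 5\right)}{1740 \left(x^{2} + 5\right)} - \frac{22}{435 \left(2 x - 3\right)} + \frac{1}{60 \left(x + 1\right)} - \frac{2}{15 x}; each piece integrates to a log, atan, or power term.
Check: d/dx[\frac{- 464 \log{\left(x \right)} - 88 \log{\left(x - \frac{3}{2} \right)} + 58 \log{\left(x + 1 \right)} + 247 \log{\left(x^{2} + 5 \right)} + 38 \sqrt{5} \operatorname{atan}{\left(\frac{\sqrt{5} x}{5} \right)}}{3480}] = \frac{4 - 3 x^{2}}{4 x^{5} - 2 x^{4} + 14 x^{3} - 10 x^{2} - 30 x} = f(x).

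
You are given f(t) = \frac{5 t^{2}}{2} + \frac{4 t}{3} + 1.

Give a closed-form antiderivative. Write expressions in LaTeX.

The integrand splits into summands that can be handled one at a time.
Check: d/dt[\frac{t \left(5 t^{2} + 4 t + 6\right)}{6}] = \frac{5 t^{2}}{2} + \frac{4 t}{3} + 1 = f(t).

An antiderivative is F(t) = \frac{t \left(5 t^{2} + 4 t + 6\right)}{6}.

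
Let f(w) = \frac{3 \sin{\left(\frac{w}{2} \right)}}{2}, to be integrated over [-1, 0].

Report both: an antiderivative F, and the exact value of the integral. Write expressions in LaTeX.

An antiderivative F(w) passes only if d/dw[F] lands on f(w) exactly.
F(w) = - 3 \cos{\left(\frac{w}{2} \right)} is an antiderivative of f.
Check: d/dw[- 3 \cos{\left(\frac{w}{2} \right)}] = \frac{3 \sin{\left(\frac{w}{2} \right)}}{2} = f(w).
F(0) = -3; F(-1) = - 3 \cos{\left(\frac{1}{2} \right)}.
Integral = F(0) - F(-1) = -3 + 3 \cos{\left(\frac{1}{2} \right)}.

Antiderivative: F(w) = - 3 \cos{\left(\frac{w}{2} \right)}; value = -3 + 3 \cos{\left(\frac{1}{2} \right)}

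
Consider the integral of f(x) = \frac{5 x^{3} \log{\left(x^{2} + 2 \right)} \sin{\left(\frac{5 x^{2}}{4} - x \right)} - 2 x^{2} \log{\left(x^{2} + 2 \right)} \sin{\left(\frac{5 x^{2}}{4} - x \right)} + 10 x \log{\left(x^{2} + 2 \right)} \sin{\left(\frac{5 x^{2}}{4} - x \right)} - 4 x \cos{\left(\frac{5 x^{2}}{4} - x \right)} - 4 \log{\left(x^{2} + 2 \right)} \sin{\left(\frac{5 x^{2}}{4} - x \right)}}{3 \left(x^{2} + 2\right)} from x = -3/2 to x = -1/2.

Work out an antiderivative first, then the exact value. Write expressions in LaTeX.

Antiderivative: F(x) = - \frac{2 \log{\left(x^{2} + 2 \right)} \cos{\left(\frac{5 x^{2}}{4} - x \right)}}{3}; value = \frac{2 \log{\left(\frac{17}{4} \right)} \cos{\left(\frac{69}{16} \right)}}{3} - \frac{2 \log{\left(\frac{9}{4} \right)} \cos{\left(\frac{13}{16} \right)}}{3}

Recognize the product-rule pattern: f = u'v + uv' with u = - \frac{2 \cos{\left(\frac{5 x^{2}}{4} - x \right)}}{3}, v = \log{\left(x^{2} + 2 \right)}, so integration by parts undoes it.
F(x) = - \frac{2 \log{\left(x^{2} + 2 \right)} \cos{\left(\frac{5 x^{2}}{4} - x \right)}}{3} is an antiderivative of f.
Check: d/dx[- \frac{2 \log{\left(x^{2} + 2 \right)} \cos{\left(\frac{5 x^{2}}{4} - x \right)}}{3}] = \frac{5 x^{3} \log{\left(x^{2} + 2 \right)} \sin{\left(\frac{5 x^{2}}{4} - x \right)} - 2 x^{2} \log{\left(x^{2} + 2 \right)} \sin{\left(\frac{5 x^{2}}{4} - x \right)} + 10 x \log{\left(x^{2} + 2 \right)} \sin{\left(\frac{5 x^{2}}{4} - x \right)} - 4 x \cos{\left(\frac{5 x^{2}}{4} - x \right)} - 4 \log{\left(x^{2} + 2 \right)} \sin{\left(\frac{5 x^{2}}{4} - x \right)}}{3 x^{2} + 6}, which equals f(x).
F(-1/2) = - \frac{2 \log{\left(\frac{9}{4} \right)} \cos{\left(\frac{13}{16} \right)}}{3}; F(-3/2) = - \frac{2 \log{\left(\frac{17}{4} \right)} \cos{\left(\frac{69}{16} \right)}}{3}.
Integral = F(-1/2) - F(-3/2) = \frac{2 \log{\left(\frac{17}{4} \right)} \cos{\left(\frac{69}{16} \right)}}{3} - \frac{2 \log{\left(\frac{9}{4} \right)} \cos{\left(\frac{13}{16} \right)}}{3}.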